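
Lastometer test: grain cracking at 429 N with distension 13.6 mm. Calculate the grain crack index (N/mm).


Grain crack index = force / distension
Index = 429 / 13.6 = 31.5 N/mm


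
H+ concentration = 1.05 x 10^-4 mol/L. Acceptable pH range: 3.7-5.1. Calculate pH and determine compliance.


pH = 3.98
Compliant: Yes


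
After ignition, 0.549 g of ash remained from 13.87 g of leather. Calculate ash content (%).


3.96%

Ash% = 0.549 / 13.87 x 100
Ash% = 3.96%


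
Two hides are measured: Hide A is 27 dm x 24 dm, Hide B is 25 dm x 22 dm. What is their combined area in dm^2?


1198 dm^2

Hide A area = 27 x 24 = 648 dm^2
Hide B area = 25 x 22 = 550 dm^2
Total = 648 + 550 = 1198 dm^2


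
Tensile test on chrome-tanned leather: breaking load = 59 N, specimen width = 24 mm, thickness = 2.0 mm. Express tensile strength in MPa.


Cross-section = 24 x 2.0 = 48.0 mm^2
TS = 59 / 48.0 = 1.23 MPa
(1 N/mm^2 = 1 MPa)


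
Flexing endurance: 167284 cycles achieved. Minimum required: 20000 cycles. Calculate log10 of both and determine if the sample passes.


Achieved: log10 = 5.22
Required: log10 = 4.30
Passes: Yes


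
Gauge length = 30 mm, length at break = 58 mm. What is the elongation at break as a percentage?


93.3%

Extension = 58 - 30 = 28 mm
Elongation = 28 / 30 x 100 = 93.3%


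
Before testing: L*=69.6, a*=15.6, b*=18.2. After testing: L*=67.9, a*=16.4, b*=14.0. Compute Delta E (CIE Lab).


dL = 67.9 - 69.6 = -1.7
da = 16.4 - 15.6 = 0.8
db = 14.0 - 18.2 = -4.2
dE = sqrt((-1.7)^2 + (0.8)^2 + (-4.2)^2) = 4.60


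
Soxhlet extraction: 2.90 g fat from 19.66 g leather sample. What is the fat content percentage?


14.8%

Fat content = 2.90 / 19.66 x 100
Fat = 14.8%


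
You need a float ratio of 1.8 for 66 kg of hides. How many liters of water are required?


118.8 L


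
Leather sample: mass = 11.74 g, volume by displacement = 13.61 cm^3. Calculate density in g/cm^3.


Density = mass / volume
Density = 11.74 / 13.61 = 0.863 g/cm^3


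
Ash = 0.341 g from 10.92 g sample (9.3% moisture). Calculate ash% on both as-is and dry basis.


As-is ash% = 0.341 / 10.92 x 100 = 3.12%
Dry mass = 10.92 x (100 - 9.3) / 100 = 9.90444 g
Dry-basis ash% = 0.341 / 9.90444 x 100 = 3.44%


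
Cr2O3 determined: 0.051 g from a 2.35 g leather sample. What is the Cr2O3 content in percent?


Cr2O3% = 0.051 / 2.35 x 100
Cr2O3% = 2.17%


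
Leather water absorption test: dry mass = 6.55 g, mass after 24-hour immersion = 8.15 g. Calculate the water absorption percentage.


24.4%


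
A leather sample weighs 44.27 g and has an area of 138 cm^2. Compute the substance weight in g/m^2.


Substance weight = mass / area x 10000
SW = 44.27 / 138 x 10000
SW = 3208.0 g/m^2


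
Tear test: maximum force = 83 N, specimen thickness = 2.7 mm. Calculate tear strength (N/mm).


Tear strength = force / thickness
Tear = 83 / 2.7 = 30.7 N/mm


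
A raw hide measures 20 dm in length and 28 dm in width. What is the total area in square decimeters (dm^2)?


Area = length x width
Area = 20 x 28 = 560 dm^2


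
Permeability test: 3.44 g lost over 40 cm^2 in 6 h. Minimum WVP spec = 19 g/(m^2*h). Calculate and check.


WVP = 143.33 g/(m^2*h)
Meets specification: Yes

WVP = 3.44 / (40 x 6) x 10000 = 143.33 g/(m^2*h)
Minimum: 19 g/(m^2*h)
Meets spec: Yes


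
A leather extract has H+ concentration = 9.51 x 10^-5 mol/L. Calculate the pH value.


pH = -log10[H+]
pH = -log10(9.51 x 10^-5) = 4.02


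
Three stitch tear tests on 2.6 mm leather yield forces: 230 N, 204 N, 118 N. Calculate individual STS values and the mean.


STS1 = 88.5 N/mm
STS2 = 78.5 N/mm
STS3 = 45.4 N/mm
Mean = 70.8 N/mm

STS1 = 230 / 2.6 = 88.5 N/mm
STS2 = 204 / 2.6 = 78.5 N/mm
STS3 = 118 / 2.6 = 45.4 N/mm
Mean = (88.5 + 78.5 + 45.4) / 3 = 70.8 N/mm


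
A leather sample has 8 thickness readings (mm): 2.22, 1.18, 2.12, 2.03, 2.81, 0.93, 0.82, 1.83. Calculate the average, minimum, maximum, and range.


Average = 1.74 mm
Min = 0.82 mm
Max = 2.81 mm
Range = 1.99 mm

Sum = 13.94
Average = 13.94 / 8 = 1.74 mm
Minimum = 0.82 mm
Maximum = 2.81 mm
Range = 2.81 - 0.82 = 1.99 mm


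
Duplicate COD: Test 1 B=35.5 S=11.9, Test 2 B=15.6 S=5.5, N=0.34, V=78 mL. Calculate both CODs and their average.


COD1 = (35.5 - 11.9) x 0.34 x 8000 / 78 = 823.0 mg/L
COD2 = (15.6 - 5.5) x 0.34 x 8000 / 78 = 352.2 mg/L
Average = (823.0 + 352.2) / 2 = 587.6 mg/L


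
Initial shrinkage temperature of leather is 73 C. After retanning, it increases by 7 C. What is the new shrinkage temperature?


New Ts = 73 + 7 = 80 C


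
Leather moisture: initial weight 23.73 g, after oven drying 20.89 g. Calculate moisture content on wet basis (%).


Moisture = 23.73 - 20.89 = 2.84 g
MC = 2.84 / 23.73 x 100 = 12.0%


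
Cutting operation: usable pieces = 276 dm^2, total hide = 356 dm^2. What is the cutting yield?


77.5%


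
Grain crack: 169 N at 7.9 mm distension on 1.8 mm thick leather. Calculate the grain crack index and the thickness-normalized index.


Crack index = 169 / 7.9 = 21.4 N/mm
Normalized = 21.4 / 1.8 = 11.9 N/mm per mm


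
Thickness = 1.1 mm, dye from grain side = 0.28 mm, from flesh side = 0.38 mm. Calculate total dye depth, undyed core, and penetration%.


Total dyed = 0.28 + 0.38 = 0.66 mm
Undyed core = 1.1 - 0.66 = 0.44 mm
Penetration = 0.66 / 1.1 x 100 = 60.0%


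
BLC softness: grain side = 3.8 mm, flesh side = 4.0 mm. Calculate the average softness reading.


3.90 mm

Average = (3.8 + 4.0) / 2
Average = 3.90 mm


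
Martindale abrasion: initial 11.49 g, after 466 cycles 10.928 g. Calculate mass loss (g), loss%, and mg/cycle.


Mass loss = 0.562 g
Loss = 4.89%
Rate = 1.206 mg/cycle


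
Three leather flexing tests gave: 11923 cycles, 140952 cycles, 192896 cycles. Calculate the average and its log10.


Average = 115257 cycles
log10 = 5.06

Average = (11923 + 140952 + 192896) / 3 = 115257 cycles
log10(115257) = 5.06


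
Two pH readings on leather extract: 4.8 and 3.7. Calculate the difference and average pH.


Difference = 1.1
Average pH = 4.25

Difference = |4.8 - 3.7| = 1.1
Average = (4.8 + 3.7) / 2 = 4.25


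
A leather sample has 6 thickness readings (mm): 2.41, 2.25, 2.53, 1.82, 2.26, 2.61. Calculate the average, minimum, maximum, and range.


Average = 2.31 mm
Min = 1.82 mm
Max = 2.61 mm
Range = 0.79 mm

Sum = 13.88
Average = 13.88 / 6 = 2.31 mm
Minimum = 1.82 mm
Maximum = 2.61 mm
Range = 2.61 - 1.82 = 0.79 mm


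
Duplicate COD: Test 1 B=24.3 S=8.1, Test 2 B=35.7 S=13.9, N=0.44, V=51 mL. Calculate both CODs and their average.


COD1 = 1118.1 mg/L
COD2 = 1504.6 mg/L
Average = 1311.4 mg/L


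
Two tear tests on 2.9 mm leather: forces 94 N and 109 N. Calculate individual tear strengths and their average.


Tear 1 = 32.4 N/mm
Tear 2 = 37.6 N/mm
Average = 35.0 N/mm


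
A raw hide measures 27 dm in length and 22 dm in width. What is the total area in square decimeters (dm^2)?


Area = length x width
Area = 27 x 22 = 594 dm^2


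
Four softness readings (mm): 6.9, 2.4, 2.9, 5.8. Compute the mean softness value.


4.50 mm

Sum = 6.9 + 2.4 + 2.9 + 5.8
Mean = 18.0 / 4 = 4.50 mm


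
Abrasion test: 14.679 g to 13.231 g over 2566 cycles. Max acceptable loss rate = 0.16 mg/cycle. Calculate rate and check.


Rate = 0.564 mg/cycle
Passes: No

Loss = 14.679 - 13.231 = 1.448 g
Rate = 1.448 g / 2566 cycles x 1000 = 0.564 mg/cycle
Max = 0.16 mg/cycle
Passes: No


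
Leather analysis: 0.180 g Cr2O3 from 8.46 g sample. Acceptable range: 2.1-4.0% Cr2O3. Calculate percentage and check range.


Cr2O3 = 2.13%
Within range: Yes

Cr2O3% = 0.180 / 8.46 x 100 = 2.13%
Acceptable range: 2.1 to 4.0%
Within range: Yes


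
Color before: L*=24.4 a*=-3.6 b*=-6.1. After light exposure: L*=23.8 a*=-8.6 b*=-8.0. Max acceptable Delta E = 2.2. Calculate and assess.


Delta E = 5.38
Passes: No

dL = -0.6, da = -5.0, db = -1.9
dE = sqrt((-0.6)^2 + (-5.0)^2 + (-1.9)^2) = 5.38
Max = 2.2
Passes: No


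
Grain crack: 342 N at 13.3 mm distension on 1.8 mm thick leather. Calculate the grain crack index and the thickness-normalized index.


Crack index = 25.7 N/mm
Normalized index = 14.3 N/mm per mm

Crack index = 342 / 13.3 = 25.7 N/mm
Normalized = 25.7 / 1.8 = 14.3 N/mm per mm


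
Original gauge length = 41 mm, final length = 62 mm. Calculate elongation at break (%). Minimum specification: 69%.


Elongation = 51.2%
Meets spec: No


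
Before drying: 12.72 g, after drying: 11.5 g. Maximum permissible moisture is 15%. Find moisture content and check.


MC = (12.72 - 11.5) / 12.72 x 100 = 9.6%
Maximum: 15%
Acceptable: Yes


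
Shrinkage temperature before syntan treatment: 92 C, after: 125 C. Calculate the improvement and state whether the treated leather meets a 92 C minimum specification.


Improvement = 125 - 92 = 33 C
Spec check: 125 C >= 92 C? Yes


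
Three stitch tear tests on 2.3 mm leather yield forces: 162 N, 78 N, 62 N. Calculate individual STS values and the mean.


STS1 = 162 / 2.3 = 70.4 N/mm
STS2 = 78 / 2.3 = 33.9 N/mm
STS3 = 62 / 2.3 = 27.0 N/mm
Mean = (70.4 + 33.9 + 27.0) / 3 = 43.8 N/mm


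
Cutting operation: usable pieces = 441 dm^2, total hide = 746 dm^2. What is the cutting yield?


Yield = usable / total x 100
Yield = 441 / 746 x 100 = 59.1%


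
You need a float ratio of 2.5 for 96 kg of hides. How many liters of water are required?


Water = hide weight x target ratio
Water = 96 x 2.5 = 240.0 L


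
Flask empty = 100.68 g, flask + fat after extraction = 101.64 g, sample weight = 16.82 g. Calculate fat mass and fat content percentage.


Fat mass = 101.64 - 100.68 = 0.96 g
Fat% = 0.96 / 16.82 x 100 = 5.7%


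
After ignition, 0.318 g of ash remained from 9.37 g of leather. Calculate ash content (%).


3.39%


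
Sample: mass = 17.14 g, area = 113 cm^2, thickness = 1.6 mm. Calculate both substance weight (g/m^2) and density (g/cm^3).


Substance weight = 1516.8 g/m^2
Density = 0.948 g/cm^3

SW = 17.14 / 113 x 10000 = 1516.8 g/m^2
Volume = 113 x 1.6 / 10 = 18.08 cm^3
Density = 17.14 / 18.08 = 0.948 g/cm^3


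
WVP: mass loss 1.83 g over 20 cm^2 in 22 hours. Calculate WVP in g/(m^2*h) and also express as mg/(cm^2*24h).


WVP = 1.83 / (20 x 22) x 10000 = 41.59 g/(m^2*h)
Mass loss in mg = 1.83 x 1000 = 1830 mg
Per cm^2 per 24h in mg: 1830 x 24 / (20 x 22) = 43920 / 440 = 99.82 mg/(cm^2*24h)


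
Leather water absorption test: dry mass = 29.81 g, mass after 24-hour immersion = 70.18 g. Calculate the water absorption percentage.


Water absorbed = 70.18 - 29.81 = 40.37 g
WA% = 40.37 / 29.81 x 100 = 135.4%


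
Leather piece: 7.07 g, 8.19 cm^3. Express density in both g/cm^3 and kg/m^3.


Density = 7.07 / 8.19 = 0.863 g/cm^3
Convert: 0.863 x 1000 = 863 kg/m^3


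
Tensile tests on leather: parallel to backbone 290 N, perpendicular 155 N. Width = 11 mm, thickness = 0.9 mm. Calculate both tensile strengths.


Area = 11 x 0.9 = 9.9 mm^2
TS (parallel) = 290 / 9.9 = 29.29 N/mm^2
TS (perpendicular) = 155 / 9.9 = 15.66 N/mm^2


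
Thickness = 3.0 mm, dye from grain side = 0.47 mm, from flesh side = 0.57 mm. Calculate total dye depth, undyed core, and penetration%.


Total dyed = 0.47 + 0.57 = 1.04 mm
Undyed core = 3.0 - 1.04 = 1.96 mm
Penetration = 1.04 / 3.0 x 100 = 34.7%


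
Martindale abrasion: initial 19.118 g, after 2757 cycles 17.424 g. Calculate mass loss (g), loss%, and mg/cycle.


Mass loss = 1.694 g
Loss = 8.86%
Rate = 0.614 mg/cycle

Loss = 19.118 - 17.424 = 1.694 g
Loss% = 1.694 / 19.118 x 100 = 8.86%
Rate = 1.694 / 2757 x 1000 = 0.614 mg/cycle


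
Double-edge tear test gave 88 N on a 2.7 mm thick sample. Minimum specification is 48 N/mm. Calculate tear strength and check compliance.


Tear strength = 88 / 2.7 = 32.6 N/mm
Required minimum = 48 N/mm
Compliant: No


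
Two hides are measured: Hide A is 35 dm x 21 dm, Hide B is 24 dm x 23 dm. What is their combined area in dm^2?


Hide A area = 35 x 21 = 735 dm^2
Hide B area = 24 x 23 = 552 dm^2
Total = 735 + 552 = 1287 dm^2


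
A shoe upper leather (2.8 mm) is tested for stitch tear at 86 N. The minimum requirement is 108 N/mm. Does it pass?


STS = 86 / 2.8 = 30.7 N/mm
Minimum required: 108 N/mm
Passes: No


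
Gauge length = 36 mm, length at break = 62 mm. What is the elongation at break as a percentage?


Extension = 62 - 36 = 26 mm
Elongation = 26 / 36 x 100 = 72.2%


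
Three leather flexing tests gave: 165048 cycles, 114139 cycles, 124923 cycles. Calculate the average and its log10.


Average = (165048 + 114139 + 124923) / 3 = 134703 cycles
log10(134703) = 5.13


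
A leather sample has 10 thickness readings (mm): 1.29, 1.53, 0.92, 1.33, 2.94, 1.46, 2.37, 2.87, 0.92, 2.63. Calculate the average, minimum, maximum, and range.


Average = 1.83 mm
Min = 0.92 mm
Max = 2.94 mm
Range = 2.02 mm


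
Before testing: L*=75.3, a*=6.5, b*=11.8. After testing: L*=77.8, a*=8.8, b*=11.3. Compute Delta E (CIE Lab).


dL = 77.8 - 75.3 = 2.5
da = 8.8 - 6.5 = 2.3
db = 11.3 - 11.8 = -0.5
dE = sqrt((2.5)^2 + (2.3)^2 + (-0.5)^2) = 3.43


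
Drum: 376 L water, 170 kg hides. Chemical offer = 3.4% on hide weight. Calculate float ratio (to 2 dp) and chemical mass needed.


Float ratio = 376 / 170 = 2.21
Chemical = 170 x 3.4 / 100 = 5.78 kg


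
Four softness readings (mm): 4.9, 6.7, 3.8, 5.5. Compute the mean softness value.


5.23 mm

Sum = 4.9 + 6.7 + 3.8 + 5.5
Mean = 20.9 / 4 = 5.23 mm


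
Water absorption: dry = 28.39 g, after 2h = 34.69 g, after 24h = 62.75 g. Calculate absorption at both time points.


WA (2h) = (34.69 - 28.39) / 28.39 x 100 = 22.2%
WA (24h) = (62.75 - 28.39) / 28.39 x 100 = 121.0%


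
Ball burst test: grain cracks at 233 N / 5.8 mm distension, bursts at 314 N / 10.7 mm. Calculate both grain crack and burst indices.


Crack index = 40.2 N/mm
Burst index = 29.3 N/mm

Crack index = 233 / 5.8 = 40.2 N/mm
Burst index = 314 / 10.7 = 29.3 N/mm


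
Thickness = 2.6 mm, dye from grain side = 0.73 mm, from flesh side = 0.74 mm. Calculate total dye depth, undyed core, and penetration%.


Total dyed = 1.47 mm
Undyed core = 1.13 mm
Penetration = 56.5%

Total dyed = 0.73 + 0.74 = 1.47 mm
Undyed core = 2.6 - 1.47 = 1.13 mm
Penetration = 1.47 / 2.6 x 100 = 56.5%


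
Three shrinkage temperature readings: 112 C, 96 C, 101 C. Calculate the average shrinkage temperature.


Average = (112 + 96 + 101) / 3
Average = 309 / 3 = 103.0 C


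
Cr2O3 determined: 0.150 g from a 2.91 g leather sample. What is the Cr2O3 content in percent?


5.15%

Cr2O3% = 0.150 / 2.91 x 100
Cr2O3% = 5.15%


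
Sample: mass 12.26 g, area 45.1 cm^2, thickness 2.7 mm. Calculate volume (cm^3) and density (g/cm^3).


Volume = 12.177 cm^3
Density = 1.007 g/cm^3

Thickness in cm = 2.7 / 10 = 0.27 cm
Volume = 45.1 x 0.27 = 12.177 cm^3
Density = 12.26 / 12.177 = 1.007 g/cm^3


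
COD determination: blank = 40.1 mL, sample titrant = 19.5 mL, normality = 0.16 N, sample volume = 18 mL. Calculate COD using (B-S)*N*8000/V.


1464.9 mg/L

COD = (40.1 - 19.5) x 0.16 x 8000 / 18
COD = 20.6 x 0.16 x 8000 / 18
COD = 1464.9 mg/L


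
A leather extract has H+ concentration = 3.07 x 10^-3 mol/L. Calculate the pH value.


pH = 2.51


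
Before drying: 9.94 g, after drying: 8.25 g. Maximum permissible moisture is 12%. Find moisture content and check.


Moisture content = 17.0%
Acceptable: No


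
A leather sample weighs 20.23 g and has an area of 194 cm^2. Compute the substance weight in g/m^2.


1042.8 g/m^2

Substance weight = mass / area x 10000
SW = 20.23 / 194 x 10000
SW = 1042.8 g/m^2


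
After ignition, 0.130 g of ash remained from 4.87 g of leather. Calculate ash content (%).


Ash% = 0.130 / 4.87 x 100
Ash% = 2.67%


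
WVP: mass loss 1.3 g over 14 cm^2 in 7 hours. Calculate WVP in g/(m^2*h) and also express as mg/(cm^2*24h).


WVP = 1.3 / (14 x 7) x 10000 = 132.65 g/(m^2*h)
Mass loss in mg = 1.3 x 1000 = 1300 mg
Per cm^2 per 24h in mg: 1300 x 24 / (14 x 7) = 31200 / 98 = 318.37 mg/(cm^2*24h)


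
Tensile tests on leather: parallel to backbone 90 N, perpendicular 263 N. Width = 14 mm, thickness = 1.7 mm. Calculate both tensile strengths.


Parallel = 3.78 N/mm^2
Perpendicular = 11.05 N/mm^2

Area = 14 x 1.7 = 23.8 mm^2
TS (parallel) = 90 / 23.8 = 3.78 N/mm^2
TS (perpendicular) = 263 / 23.8 = 11.05 N/mm^2


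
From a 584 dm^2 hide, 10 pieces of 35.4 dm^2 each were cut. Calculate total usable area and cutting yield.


Total usable = 10 x 35.4 = 354.0 dm^2
Yield = 354.0 / 584 x 100 = 60.6%


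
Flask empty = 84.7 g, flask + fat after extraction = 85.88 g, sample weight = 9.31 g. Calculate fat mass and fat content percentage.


Fat mass = 1.18 g
Fat content = 12.7%

Fat mass = 85.88 - 84.7 = 1.18 g
Fat% = 1.18 / 9.31 x 100 = 12.7%


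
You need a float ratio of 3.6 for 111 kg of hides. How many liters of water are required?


399.6 L

Water = hide weight x target ratio
Water = 111 x 3.6 = 399.6 L


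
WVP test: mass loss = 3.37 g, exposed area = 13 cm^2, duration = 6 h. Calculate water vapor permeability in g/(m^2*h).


432.05 g/(m^2*h)

WVP = mass_loss / (area x time) x 10000
WVP = 3.37 / (13 x 6) x 10000
WVP = 3.37 / 78 x 10000 = 432.05 g/(m^2*h)


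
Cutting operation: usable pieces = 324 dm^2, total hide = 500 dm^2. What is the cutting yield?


64.8%


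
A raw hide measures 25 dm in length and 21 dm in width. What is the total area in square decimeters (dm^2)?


Area = length x width
Area = 25 x 21 = 525 dm^2


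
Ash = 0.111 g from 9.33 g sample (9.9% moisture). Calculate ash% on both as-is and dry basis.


As-is ash% = 0.111 / 9.33 x 100 = 1.19%
Dry mass = 9.33 x (100 - 9.9) / 100 = 8.40633 g
Dry-basis ash% = 0.111 / 8.40633 x 100 = 1.32%


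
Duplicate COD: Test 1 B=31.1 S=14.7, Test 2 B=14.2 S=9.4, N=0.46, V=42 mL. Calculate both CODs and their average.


COD1 = 1437.0 mg/L
COD2 = 420.6 mg/L
Average = 928.8 mg/L

COD1 = (31.1 - 14.7) x 0.46 x 8000 / 42 = 1437.0 mg/L
COD2 = (14.2 - 9.4) x 0.46 x 8000 / 42 = 420.6 mg/L
Average = (1437.0 + 420.6) / 2 = 928.8 mg/L


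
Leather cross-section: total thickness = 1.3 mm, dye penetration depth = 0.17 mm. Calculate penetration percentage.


Penetration% = 0.17 / 1.3 x 100
Penetration = 13.1%


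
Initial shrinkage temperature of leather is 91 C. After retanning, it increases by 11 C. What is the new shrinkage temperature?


102 C


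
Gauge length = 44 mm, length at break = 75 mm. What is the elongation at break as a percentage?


70.5%

Extension = 75 - 44 = 31 mm
Elongation = 31 / 44 x 100 = 70.5%


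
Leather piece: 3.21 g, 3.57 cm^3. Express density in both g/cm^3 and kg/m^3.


Density = 3.21 / 3.57 = 0.899 g/cm^3
Convert: 0.899 x 1000 = 899 kg/m^3


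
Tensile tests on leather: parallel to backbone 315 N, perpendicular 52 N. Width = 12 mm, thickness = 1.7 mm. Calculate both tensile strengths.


Area = 12 x 1.7 = 20.4 mm^2
TS (parallel) = 315 / 20.4 = 15.44 N/mm^2
TS (perpendicular) = 52 / 20.4 = 2.55 N/mm^2


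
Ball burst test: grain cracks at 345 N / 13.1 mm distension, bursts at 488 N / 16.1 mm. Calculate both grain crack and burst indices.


Crack index = 345 / 13.1 = 26.3 N/mm
Burst index = 488 / 16.1 = 30.3 N/mm


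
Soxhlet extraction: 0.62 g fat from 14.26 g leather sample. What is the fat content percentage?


Fat content = 0.62 / 14.26 x 100
Fat = 4.3%


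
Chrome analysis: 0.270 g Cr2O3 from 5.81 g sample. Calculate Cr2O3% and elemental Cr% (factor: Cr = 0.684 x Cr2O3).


Cr2O3 = 4.65%
Cr = 3.18%

Cr2O3% = 0.270 / 5.81 x 100 = 4.65%
Cr% = 4.65 x 0.684 = 3.18%


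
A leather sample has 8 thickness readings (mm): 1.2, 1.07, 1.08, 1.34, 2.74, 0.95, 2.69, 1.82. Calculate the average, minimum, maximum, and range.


Sum = 12.89
Average = 12.89 / 8 = 1.61 mm
Minimum = 0.95 mm
Maximum = 2.74 mm
Range = 2.74 - 0.95 = 1.79 mm


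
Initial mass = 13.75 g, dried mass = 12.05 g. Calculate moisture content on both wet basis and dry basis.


Moisture lost = 13.75 - 12.05 = 1.70 g
Wet basis MC = 1.70 / 13.75 x 100 = 12.4%
Dry basis MC = 1.70 / 12.05 x 100 = 14.1%


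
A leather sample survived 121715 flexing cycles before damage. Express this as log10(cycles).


5.09


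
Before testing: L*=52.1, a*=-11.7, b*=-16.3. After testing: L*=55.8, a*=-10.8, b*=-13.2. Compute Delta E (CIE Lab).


dL = 55.8 - 52.1 = 3.7
da = -10.8 - (-11.7) = 0.9
db = -13.2 - (-16.3) = 3.1
dE = sqrt((3.7)^2 + (0.9)^2 + (3.1)^2) = 4.91


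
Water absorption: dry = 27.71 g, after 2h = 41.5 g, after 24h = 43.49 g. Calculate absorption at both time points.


2h absorption = 49.8%
24h absorption = 56.9%

WA (2h) = (41.5 - 27.71) / 27.71 x 100 = 49.8%
WA (24h) = (43.49 - 27.71) / 27.71 x 100 = 56.9%


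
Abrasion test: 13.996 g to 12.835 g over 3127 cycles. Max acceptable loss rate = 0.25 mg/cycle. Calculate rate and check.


Loss = 13.996 - 12.835 = 1.161 g
Rate = 1.161 g / 3127 cycles x 1000 = 0.371 mg/cycle
Max = 0.25 mg/cycle
Passes: No


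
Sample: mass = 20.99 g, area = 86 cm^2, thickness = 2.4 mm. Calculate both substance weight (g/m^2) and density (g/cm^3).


Substance weight = 2440.7 g/m^2
Density = 1.017 g/cm^3

SW = 20.99 / 86 x 10000 = 2440.7 g/m^2
Volume = 86 x 2.4 / 10 = 20.64 cm^3
Density = 20.99 / 20.64 = 1.017 g/cm^3


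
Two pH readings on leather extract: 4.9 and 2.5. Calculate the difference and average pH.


Difference = |4.9 - 2.5| = 2.4
Average = (4.9 + 2.5) / 2 = 3.70


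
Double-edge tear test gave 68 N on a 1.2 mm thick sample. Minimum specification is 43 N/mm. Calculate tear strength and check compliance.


Tear strength = 68 / 1.2 = 56.7 N/mm
Required minimum = 43 N/mm
Compliant: Yes


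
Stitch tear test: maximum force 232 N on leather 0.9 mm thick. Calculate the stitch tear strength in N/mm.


257.8 N/mm


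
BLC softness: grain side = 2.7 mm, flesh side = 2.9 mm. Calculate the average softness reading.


2.80 mm

Average = (2.7 + 2.9) / 2
Average = 2.80 mm


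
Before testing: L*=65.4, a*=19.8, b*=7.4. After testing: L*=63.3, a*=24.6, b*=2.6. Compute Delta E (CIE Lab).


dL = 63.3 - 65.4 = -2.1
da = 24.6 - 19.8 = 4.8
db = 2.6 - 7.4 = -4.8
dE = sqrt((-2.1)^2 + (4.8)^2 + (-4.8)^2) = 7.11


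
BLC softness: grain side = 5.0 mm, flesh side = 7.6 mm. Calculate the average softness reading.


Average = (5.0 + 7.6) / 2
Average = 6.30 mm


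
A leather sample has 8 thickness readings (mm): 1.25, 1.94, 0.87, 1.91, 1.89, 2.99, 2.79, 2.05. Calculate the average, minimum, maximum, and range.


Average = 1.96 mm
Min = 0.87 mm
Max = 2.99 mm
Range = 2.12 mm


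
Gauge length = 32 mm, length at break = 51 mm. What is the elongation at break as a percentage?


Extension = 51 - 32 = 19 mm
Elongation = 19 / 32 x 100 = 59.4%


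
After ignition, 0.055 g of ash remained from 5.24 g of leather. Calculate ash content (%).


1.05%

Ash% = 0.055 / 5.24 x 100
Ash% = 1.05%


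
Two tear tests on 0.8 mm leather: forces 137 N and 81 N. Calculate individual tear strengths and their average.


Tear 1 = 171.3 N/mm
Tear 2 = 101.3 N/mm
Average = 136.3 N/mm


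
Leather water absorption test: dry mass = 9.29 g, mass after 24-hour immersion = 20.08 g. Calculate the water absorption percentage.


116.1%


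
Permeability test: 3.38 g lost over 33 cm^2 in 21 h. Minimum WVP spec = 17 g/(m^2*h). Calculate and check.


WVP = 3.38 / (33 x 21) x 10000 = 48.77 g/(m^2*h)
Minimum: 17 g/(m^2*h)
Meets spec: Yes


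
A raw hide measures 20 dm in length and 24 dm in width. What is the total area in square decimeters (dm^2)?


480 dm^2

Area = length x width
Area = 20 x 24 = 480 dm^2


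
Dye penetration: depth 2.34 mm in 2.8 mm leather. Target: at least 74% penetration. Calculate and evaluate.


Penetration = 2.34 / 2.8 x 100 = 83.6%
Target: 74%
Meets target: Yes


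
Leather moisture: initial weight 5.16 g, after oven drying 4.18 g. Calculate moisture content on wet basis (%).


19.0%

Moisture = 5.16 - 4.18 = 0.98 g
MC = 0.98 / 5.16 x 100 = 19.0%


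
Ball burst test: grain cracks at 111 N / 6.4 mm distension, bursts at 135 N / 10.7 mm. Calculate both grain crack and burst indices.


Crack index = 111 / 6.4 = 17.3 N/mm
Burst index = 135 / 10.7 = 12.6 N/mm


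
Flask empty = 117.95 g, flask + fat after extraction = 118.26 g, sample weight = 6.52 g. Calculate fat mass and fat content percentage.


Fat mass = 118.26 - 117.95 = 0.31 g
Fat% = 0.31 / 6.52 x 100 = 4.8%


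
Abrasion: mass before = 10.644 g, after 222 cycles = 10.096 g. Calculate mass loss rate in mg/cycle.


2.468 mg/cycle

Mass loss = 10.644 - 10.096 = 0.548 g
Rate = 0.548 / 222 x 1000 = 2.468 mg/cycle


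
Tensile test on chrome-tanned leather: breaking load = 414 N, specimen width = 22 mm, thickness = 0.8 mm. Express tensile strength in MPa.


Cross-section = 22 x 0.8 = 17.6 mm^2
TS = 414 / 17.6 = 23.52 MPa
(1 N/mm^2 = 1 MPa)


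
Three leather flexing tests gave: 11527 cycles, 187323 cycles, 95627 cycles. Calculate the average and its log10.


Average = (11527 + 187323 + 95627) / 3 = 98159 cycles
log10(98159) = 4.99


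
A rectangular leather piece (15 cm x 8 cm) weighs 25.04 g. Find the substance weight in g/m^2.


2086.7 g/m^2

Area = 15 x 8 = 120 cm^2
SW = 25.04 / 120 x 10000 = 2086.7 g/m^2


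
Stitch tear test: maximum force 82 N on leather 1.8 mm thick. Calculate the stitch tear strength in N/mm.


45.6 N/mm

Stitch tear strength = force / thickness
STS = 82 / 1.8 = 45.6 N/mm


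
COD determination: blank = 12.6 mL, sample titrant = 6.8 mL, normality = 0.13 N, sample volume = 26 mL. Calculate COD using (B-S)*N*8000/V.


232.0 mg/L

COD = (12.6 - 6.8) x 0.13 x 8000 / 26
COD = 5.8 x 0.13 x 8000 / 26
COD = 232.0 mg/L


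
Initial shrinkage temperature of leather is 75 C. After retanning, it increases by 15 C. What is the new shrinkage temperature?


New Ts = 75 + 15 = 90 C


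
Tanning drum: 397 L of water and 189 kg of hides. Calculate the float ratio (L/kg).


Float ratio = water / hide weight
Ratio = 397 / 189 = 2.1


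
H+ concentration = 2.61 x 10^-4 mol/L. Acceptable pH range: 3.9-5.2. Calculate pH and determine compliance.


pH = 3.58
Compliant: No


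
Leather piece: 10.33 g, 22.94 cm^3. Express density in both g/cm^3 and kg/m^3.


Density = 10.33 / 22.94 = 0.450 g/cm^3
Convert: 0.450 x 1000 = 450 kg/m^3


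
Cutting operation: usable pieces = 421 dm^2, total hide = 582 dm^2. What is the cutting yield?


Yield = usable / total x 100
Yield = 421 / 582 x 100 = 72.3%


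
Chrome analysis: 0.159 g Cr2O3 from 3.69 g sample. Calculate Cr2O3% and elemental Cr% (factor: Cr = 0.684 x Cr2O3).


Cr2O3 = 4.31%
Cr = 2.95%


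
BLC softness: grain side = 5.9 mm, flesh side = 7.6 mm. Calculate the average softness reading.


6.75 mm


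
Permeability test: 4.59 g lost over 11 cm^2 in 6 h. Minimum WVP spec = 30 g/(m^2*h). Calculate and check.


WVP = 695.45 g/(m^2*h)
Meets specification: Yes

WVP = 4.59 / (11 x 6) x 10000 = 695.45 g/(m^2*h)
Minimum: 30 g/(m^2*h)
Meets spec: Yes


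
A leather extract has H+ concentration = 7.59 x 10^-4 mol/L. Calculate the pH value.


pH = 3.12

pH = -log10[H+]
pH = -log10(7.59 x 10^-4) = 3.12


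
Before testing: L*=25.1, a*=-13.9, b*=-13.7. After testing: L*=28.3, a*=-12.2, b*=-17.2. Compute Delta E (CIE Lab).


Delta E = 5.04

dL = 28.3 - 25.1 = 3.2
da = -12.2 - (-13.9) = 1.7
db = -17.2 - (-13.7) = -3.5
dE = sqrt((3.2)^2 + (1.7)^2 + (-3.5)^2) = 5.04


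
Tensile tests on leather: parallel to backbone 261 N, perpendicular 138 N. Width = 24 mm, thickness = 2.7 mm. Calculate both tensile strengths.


Area = 24 x 2.7 = 64.8 mm^2
TS (parallel) = 261 / 64.8 = 4.03 N/mm^2
TS (perpendicular) = 138 / 64.8 = 2.13 N/mm^2


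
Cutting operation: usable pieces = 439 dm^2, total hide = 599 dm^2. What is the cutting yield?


73.3%

Yield = usable / total x 100
Yield = 439 / 599 x 100 = 73.3%


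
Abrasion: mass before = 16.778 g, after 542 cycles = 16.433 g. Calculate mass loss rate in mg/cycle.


0.637 mg/cycle

Mass loss = 16.778 - 16.433 = 0.345 g
Rate = 0.345 / 542 x 1000 = 0.637 mg/cycle


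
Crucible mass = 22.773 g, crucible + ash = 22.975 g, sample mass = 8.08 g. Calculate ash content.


Ash mass = 0.202 g
Ash content = 2.50%


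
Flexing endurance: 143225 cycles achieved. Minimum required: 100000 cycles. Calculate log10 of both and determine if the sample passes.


log10(143225) = 5.16
log10(100000) = 5.00
Passes: Yes


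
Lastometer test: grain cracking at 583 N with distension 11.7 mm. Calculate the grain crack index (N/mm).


Grain crack index = force / distension
Index = 583 / 11.7 = 49.8 N/mm


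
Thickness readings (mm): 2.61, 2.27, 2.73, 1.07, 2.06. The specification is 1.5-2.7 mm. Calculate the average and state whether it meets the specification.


Sum = 10.74
Average = 10.74 / 5 = 2.15 mm
Specification range: 1.5 to 2.7 mm
Within spec: Yes


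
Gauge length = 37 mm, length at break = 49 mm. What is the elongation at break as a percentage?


Extension = 49 - 37 = 12 mm
Elongation = 12 / 37 x 100 = 32.4%


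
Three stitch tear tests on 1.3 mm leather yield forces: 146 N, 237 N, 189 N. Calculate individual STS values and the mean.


STS1 = 146 / 1.3 = 112.3 N/mm
STS2 = 237 / 1.3 = 182.3 N/mm
STS3 = 189 / 1.3 = 145.4 N/mm
Mean = (112.3 + 182.3 + 145.4) / 3 = 146.7 N/mm


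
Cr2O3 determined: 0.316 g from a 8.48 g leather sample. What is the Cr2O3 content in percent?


3.73%


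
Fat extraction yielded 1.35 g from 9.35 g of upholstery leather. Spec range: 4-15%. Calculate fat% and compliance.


Fat content = 14.4%
Compliant: Yes

Fat% = 1.35 / 9.35 x 100 = 14.4%
Spec range: 4-15%
Compliant: Yes


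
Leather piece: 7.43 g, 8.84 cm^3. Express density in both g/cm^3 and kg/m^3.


0.840 g/cm^3
840 kg/m^3

Density = 7.43 / 8.84 = 0.840 g/cm^3
Convert: 0.840 x 1000 = 840 kg/m^3


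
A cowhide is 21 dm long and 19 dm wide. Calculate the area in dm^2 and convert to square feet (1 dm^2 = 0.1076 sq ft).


Area = 21 x 19 = 399 dm^2
Conversion: 399 x 0.1076 = 42.93 sq ft


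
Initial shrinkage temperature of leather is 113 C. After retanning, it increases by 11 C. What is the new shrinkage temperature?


124 C

New Ts = 113 + 11 = 124 C


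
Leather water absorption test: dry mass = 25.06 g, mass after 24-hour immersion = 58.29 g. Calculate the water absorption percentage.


Water absorbed = 58.29 - 25.06 = 33.23 g
WA% = 33.23 / 25.06 x 100 = 132.6%


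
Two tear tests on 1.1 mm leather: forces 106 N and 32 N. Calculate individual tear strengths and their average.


Tear 1 = 96.4 N/mm
Tear 2 = 29.1 N/mm
Average = 62.8 N/mm


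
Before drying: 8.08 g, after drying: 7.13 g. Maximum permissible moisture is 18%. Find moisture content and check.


MC = (8.08 - 7.13) / 8.08 x 100 = 11.8%
Maximum: 18%
Acceptable: Yes


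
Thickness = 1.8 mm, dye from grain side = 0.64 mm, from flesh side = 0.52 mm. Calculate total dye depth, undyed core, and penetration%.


Total dyed = 1.16 mm
Undyed core = 0.64 mm
Penetration = 64.4%


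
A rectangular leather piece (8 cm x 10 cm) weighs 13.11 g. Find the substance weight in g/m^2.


Area = 8 x 10 = 80 cm^2
SW = 13.11 / 80 x 10000 = 1638.8 g/m^2


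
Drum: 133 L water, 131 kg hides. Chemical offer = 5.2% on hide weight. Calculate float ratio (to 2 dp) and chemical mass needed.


Float ratio = 1.02
Chemical needed = 6.812 kg

Float ratio = 133 / 131 = 1.02
Chemical = 131 x 5.2 / 100 = 6.812 kg


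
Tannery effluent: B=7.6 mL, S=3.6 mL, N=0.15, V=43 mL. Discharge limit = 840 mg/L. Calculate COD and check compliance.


COD = (7.6 - 3.6) x 0.15 x 8000 / 43 = 111.6 mg/L
Limit: 840 mg/L
Compliant: Yes


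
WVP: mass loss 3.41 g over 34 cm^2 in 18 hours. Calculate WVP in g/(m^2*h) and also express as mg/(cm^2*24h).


WVP = 3.41 / (34 x 18) x 10000 = 55.72 g/(m^2*h)
Mass loss in mg = 3.41 x 1000 = 3410 mg
Per cm^2 per 24h in mg: 3410 x 24 / (34 x 18) = 81840 / 612 = 133.73 mg/(cm^2*24h)


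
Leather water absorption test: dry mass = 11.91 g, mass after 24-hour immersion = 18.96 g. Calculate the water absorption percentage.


Water absorbed = 18.96 - 11.91 = 7.05 g
WA% = 7.05 / 11.91 x 100 = 59.2%


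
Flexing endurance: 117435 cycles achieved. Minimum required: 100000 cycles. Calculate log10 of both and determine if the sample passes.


log10(117435) = 5.07
log10(100000) = 5.00
Passes: Yes


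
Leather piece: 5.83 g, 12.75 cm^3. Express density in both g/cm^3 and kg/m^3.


Density = 5.83 / 12.75 = 0.457 g/cm^3
Convert: 0.457 x 1000 = 457 kg/m^3


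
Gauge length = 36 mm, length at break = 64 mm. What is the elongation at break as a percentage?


Extension = 64 - 36 = 28 mm
Elongation = 28 / 36 x 100 = 77.8%


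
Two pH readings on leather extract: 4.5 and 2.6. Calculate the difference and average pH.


Difference = 1.9
Average pH = 3.55

Difference = |4.5 - 2.6| = 1.9
Average = (4.5 + 2.6) / 2 = 3.55


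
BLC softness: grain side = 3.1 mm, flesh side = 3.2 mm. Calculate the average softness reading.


Average = (3.1 + 3.2) / 2
Average = 3.15 mm


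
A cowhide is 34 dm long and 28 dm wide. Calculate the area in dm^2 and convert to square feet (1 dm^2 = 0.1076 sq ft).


Area = 34 x 28 = 952 dm^2
Conversion: 952 x 0.1076 = 102.44 sq ft


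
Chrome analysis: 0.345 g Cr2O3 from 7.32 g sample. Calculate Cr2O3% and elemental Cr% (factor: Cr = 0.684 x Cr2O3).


Cr2O3% = 0.345 / 7.32 x 100 = 4.71%
Cr% = 4.71 x 0.684 = 3.22%


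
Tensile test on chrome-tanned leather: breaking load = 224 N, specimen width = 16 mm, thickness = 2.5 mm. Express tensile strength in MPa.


Cross-section = 16 x 2.5 = 40.0 mm^2
TS = 224 / 40.0 = 5.60 MPa
(1 N/mm^2 = 1 MPa)


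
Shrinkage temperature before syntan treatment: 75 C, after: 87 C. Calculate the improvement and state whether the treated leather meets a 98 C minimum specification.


Improvement = 12 C
Meets 98 C spec: No


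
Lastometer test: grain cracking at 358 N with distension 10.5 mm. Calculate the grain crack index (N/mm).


34.1 N/mm


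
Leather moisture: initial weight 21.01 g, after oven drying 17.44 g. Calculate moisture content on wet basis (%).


Moisture = 21.01 - 17.44 = 3.57 g
MC = 3.57 / 21.01 x 100 = 17.0%


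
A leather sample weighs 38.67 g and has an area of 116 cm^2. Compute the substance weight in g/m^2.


Substance weight = mass / area x 10000
SW = 38.67 / 116 x 10000
SW = 3333.6 g/m^2


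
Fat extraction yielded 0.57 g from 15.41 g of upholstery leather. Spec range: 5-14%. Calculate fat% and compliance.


Fat% = 0.57 / 15.41 x 100 = 3.7%
Spec range: 5-14%
Compliant: No


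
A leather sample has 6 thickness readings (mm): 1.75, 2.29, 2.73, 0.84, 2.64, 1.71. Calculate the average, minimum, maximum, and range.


Sum = 11.96
Average = 11.96 / 6 = 1.99 mm
Minimum = 0.84 mm
Maximum = 2.73 mm
Range = 2.73 - 0.84 = 1.89 mm


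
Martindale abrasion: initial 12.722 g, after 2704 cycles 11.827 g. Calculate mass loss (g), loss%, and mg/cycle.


Mass loss = 0.895 g
Loss = 7.04%
Rate = 0.331 mg/cycle


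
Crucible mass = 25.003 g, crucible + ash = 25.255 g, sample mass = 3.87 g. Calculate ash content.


Ash mass = 25.255 - 25.003 = 0.252 g
Ash% = 0.252 / 3.87 x 100 = 6.51%


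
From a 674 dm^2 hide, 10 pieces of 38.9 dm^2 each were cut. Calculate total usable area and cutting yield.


Usable area = 389.0 dm^2
Yield = 57.7%


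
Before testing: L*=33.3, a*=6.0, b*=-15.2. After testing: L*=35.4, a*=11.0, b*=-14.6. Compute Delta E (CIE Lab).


Delta E = 5.46

dL = 35.4 - 33.3 = 2.1
da = 11.0 - 6.0 = 5.0
db = -14.6 - (-15.2) = 0.6
dE = sqrt((2.1)^2 + (5.0)^2 + (0.6)^2) = 5.46


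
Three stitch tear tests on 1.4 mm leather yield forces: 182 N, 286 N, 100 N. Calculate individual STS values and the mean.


STS1 = 130.0 N/mm
STS2 = 204.3 N/mm
STS3 = 71.4 N/mm
Mean = 135.2 N/mm

STS1 = 182 / 1.4 = 130.0 N/mm
STS2 = 286 / 1.4 = 204.3 N/mm
STS3 = 100 / 1.4 = 71.4 N/mm
Mean = (130.0 + 204.3 + 71.4) / 3 = 135.2 N/mm


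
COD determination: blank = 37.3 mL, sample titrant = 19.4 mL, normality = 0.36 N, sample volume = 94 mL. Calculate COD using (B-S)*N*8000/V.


COD = (37.3 - 19.4) x 0.36 x 8000 / 94
COD = 17.9 x 0.36 x 8000 / 94
COD = 548.4 mg/L


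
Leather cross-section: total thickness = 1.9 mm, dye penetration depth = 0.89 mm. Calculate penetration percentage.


Penetration% = 0.89 / 1.9 x 100
Penetration = 46.8%


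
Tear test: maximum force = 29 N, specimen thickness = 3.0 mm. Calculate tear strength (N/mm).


9.7 N/mm

Tear strength = force / thickness
Tear = 29 / 3.0 = 9.7 N/mm


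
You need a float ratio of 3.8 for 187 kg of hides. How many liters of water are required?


Water = hide weight x target ratio
Water = 187 x 3.8 = 710.6 L


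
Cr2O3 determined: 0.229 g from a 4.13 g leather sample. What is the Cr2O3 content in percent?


Cr2O3% = 0.229 / 4.13 x 100
Cr2O3% = 5.54%


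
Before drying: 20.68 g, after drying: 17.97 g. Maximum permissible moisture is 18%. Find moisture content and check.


MC = (20.68 - 17.97) / 20.68 x 100 = 13.1%
Maximum: 18%
Acceptable: Yes


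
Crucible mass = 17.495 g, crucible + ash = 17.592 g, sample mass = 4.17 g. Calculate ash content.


Ash mass = 0.097 g
Ash content = 2.33%

Ash mass = 17.592 - 17.495 = 0.097 g
Ash% = 0.097 / 4.17 x 100 = 2.33%


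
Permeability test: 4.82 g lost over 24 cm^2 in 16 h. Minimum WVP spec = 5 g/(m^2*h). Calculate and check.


WVP = 125.52 g/(m^2*h)
Meets specification: Yes

WVP = 4.82 / (24 x 16) x 10000 = 125.52 g/(m^2*h)
Minimum: 5 g/(m^2*h)
Meets spec: Yes


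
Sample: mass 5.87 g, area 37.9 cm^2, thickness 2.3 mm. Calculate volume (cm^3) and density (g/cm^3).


Volume = 8.717 cm^3
Density = 0.673 g/cm^3

Thickness in cm = 2.3 / 10 = 0.23 cm
Volume = 37.9 x 0.23 = 8.717 cm^3
Density = 5.87 / 8.717 = 0.673 g/cm^3


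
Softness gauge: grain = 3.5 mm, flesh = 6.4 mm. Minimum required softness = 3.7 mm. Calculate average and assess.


Average softness = 4.95 mm
Meets requirement: Yes


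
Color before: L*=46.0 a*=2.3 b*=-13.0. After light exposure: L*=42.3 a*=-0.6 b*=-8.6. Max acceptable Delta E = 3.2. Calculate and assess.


Delta E = 6.44
Passes: No


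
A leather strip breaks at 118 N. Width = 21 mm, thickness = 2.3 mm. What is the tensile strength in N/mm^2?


2.44 N/mm^2

Cross-sectional area = 21 x 2.3 = 48.3 mm^2
Tensile strength = 118 / 48.3 = 2.44 N/mm^2


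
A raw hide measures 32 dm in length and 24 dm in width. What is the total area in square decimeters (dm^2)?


Area = length x width
Area = 32 x 24 = 768 dm^2


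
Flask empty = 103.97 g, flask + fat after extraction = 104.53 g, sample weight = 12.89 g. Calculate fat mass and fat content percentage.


Fat mass = 0.56 g
Fat content = 4.3%

Fat mass = 104.53 - 103.97 = 0.56 g
Fat% = 0.56 / 12.89 x 100 = 4.3%


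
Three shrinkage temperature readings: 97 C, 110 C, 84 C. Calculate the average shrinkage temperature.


97.0 C

Average = (97 + 110 + 84) / 3
Average = 291 / 3 = 97.0 C


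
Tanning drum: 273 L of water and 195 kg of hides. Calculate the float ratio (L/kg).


Float ratio = water / hide weight
Ratio = 273 / 195 = 1.4


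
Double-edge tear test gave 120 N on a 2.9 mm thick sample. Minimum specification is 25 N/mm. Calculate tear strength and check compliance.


Tear strength = 120 / 2.9 = 41.4 N/mm
Required minimum = 25 N/mm
Compliant: Yes
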